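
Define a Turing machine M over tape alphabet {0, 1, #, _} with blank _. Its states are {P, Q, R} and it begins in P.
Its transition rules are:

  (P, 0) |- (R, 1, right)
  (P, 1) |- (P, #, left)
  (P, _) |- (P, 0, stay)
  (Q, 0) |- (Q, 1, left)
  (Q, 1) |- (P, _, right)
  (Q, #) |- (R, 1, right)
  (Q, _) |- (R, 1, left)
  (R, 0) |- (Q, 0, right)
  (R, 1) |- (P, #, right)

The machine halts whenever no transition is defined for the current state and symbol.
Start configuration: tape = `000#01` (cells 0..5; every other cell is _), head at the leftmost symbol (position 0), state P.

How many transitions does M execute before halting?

8

P | [0]00#01   read 0 → write 1, move right, go to R
R | 1[0]0#01   read 0 → write 0, move right, go to Q
Q | 10[0]#01   read 0 → write 1, move left, go to Q
Q | 1[0]1#01   read 0 → write 1, move left, go to Q
Q | [1]11#01   read 1 → write _, move right, go to P
P | _[1]1#01   read 1 → write #, move left, go to P
P | [_]#1#01   read _ → write 0, move stay, go to P
P | [0]#1#01   read 0 → write 1, move right, go to R
R | 1[#]1#01
M halts after 8 transitions.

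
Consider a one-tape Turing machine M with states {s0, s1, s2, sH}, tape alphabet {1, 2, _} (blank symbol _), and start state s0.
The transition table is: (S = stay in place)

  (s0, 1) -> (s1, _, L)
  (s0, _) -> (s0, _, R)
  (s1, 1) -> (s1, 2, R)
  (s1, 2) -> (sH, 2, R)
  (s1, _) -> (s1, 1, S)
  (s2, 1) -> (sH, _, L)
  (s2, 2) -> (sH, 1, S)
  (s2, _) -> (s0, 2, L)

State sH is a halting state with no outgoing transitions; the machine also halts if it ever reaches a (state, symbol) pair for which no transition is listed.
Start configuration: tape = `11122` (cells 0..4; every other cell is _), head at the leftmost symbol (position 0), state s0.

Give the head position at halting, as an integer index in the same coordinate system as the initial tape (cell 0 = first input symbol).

s0 | _[1]1122   read 1 → write _, move L, go to s1
s1 | [_]_1122   read _ → write 1, move S, go to s1
s1 | [1]_1122   read 1 → write 2, move R, go to s1
s1 | 2[_]1122   read _ → write 1, move S, go to s1
s1 | 2[1]1122   read 1 → write 2, move R, go to s1
s1 | 22[1]122   read 1 → write 2, move R, go to s1
s1 | 222[1]22   read 1 → write 2, move R, go to s1
s1 | 2222[2]2   read 2 → write 2, move R, go to sH
sH | 22222[2]
At halt the head is at cell 4.

4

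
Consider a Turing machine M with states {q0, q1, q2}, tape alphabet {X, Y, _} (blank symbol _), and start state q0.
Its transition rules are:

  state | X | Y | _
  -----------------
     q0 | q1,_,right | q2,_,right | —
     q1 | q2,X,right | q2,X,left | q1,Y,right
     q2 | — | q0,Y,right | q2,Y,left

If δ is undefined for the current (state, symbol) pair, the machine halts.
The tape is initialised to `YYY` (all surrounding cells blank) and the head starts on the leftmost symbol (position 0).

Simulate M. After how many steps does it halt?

8

state=q0 head=0 tape=[Y]YY__   (q0,Y)→(q2,_,right)
state=q2 head=1 tape=_[Y]Y__   (q2,Y)→(q0,Y,right)
state=q0 head=2 tape=_Y[Y]__   (q0,Y)→(q2,_,right)
state=q2 head=3 tape=_Y_[_]_   (q2,_)→(q2,Y,left)
state=q2 head=2 tape=_Y[_]Y_   (q2,_)→(q2,Y,left)
state=q2 head=1 tape=_[Y]YY_   (q2,Y)→(q0,Y,right)
state=q0 head=2 tape=_Y[Y]Y_   (q0,Y)→(q2,_,right)
state=q2 head=3 tape=_Y_[Y]_   (q2,Y)→(q0,Y,right)
state=q0 head=4 tape=_Y_Y[_]
M halts after 8 transitions.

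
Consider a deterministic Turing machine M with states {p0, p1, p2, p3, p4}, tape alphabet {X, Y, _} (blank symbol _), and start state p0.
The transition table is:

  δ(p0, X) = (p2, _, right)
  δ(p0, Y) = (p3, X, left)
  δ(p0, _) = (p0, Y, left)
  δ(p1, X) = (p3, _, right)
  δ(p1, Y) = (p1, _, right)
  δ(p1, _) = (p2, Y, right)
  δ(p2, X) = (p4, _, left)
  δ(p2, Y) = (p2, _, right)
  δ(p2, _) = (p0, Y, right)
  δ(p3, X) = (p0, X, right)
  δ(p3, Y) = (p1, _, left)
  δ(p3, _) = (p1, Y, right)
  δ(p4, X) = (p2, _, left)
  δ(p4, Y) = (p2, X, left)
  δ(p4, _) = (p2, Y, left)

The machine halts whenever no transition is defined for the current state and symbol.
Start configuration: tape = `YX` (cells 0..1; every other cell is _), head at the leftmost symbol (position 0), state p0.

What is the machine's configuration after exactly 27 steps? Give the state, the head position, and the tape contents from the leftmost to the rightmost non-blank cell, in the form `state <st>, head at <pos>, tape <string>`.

state p1, head at 3, tape Y__Y__X

p0 | _[Y]X____   read Y → write X, move left, go to p3
p3 | [_]XX____   read _ → write Y, move right, go to p1
p1 | Y[X]X____   read X → write _, move right, go to p3
p3 | Y_[X]____   read X → write X, move right, go to p0
p0 | Y_X[_]___   read _ → write Y, move left, go to p0
p0 | Y_[X]Y___   read X → write _, move right, go to p2
p2 | Y__[Y]___   read Y → write _, move right, go to p2
p2 | Y___[_]__   read _ → write Y, move right, go to p0
p0 | Y___Y[_]_   read _ → write Y, move left, go to p0
p0 | Y___[Y]Y_   read Y → write X, move left, go to p3
p3 | Y__[_]XY_   read _ → write Y, move right, go to p1
p1 | Y__Y[X]Y_   read X → write _, move right, go to p3
p3 | Y__Y_[Y]_   read Y → write _, move left, go to p1
p1 | Y__Y[_]__   read _ → write Y, move right, go to p2
p2 | Y__YY[_]_   read _ → write Y, move right, go to p0
p0 | Y__YYY[_]   read _ → write Y, move left, go to p0
p0 | Y__YY[Y]Y   read Y → write X, move left, go to p3
p3 | Y__Y[Y]XY   read Y → write _, move left, go to p1
p1 | Y__[Y]_XY   read Y → write _, move right, go to p1
p1 | Y___[_]XY   read _ → write Y, move right, go to p2
p2 | Y___Y[X]Y   read X → write _, move left, go to p4
p4 | Y___[Y]_Y   read Y → write X, move left, go to p2
p2 | Y__[_]X_Y   read _ → write Y, move right, go to p0
p0 | Y__Y[X]_Y   read X → write _, move right, go to p2
p2 | Y__Y_[_]Y   read _ → write Y, move right, go to p0
p0 | Y__Y_Y[Y]   read Y → write X, move left, go to p3
p3 | Y__Y_[Y]X   read Y → write _, move left, go to p1
p1 | Y__Y[_]_X
After 27 steps: state p1, head at 3, tape Y__Y__X.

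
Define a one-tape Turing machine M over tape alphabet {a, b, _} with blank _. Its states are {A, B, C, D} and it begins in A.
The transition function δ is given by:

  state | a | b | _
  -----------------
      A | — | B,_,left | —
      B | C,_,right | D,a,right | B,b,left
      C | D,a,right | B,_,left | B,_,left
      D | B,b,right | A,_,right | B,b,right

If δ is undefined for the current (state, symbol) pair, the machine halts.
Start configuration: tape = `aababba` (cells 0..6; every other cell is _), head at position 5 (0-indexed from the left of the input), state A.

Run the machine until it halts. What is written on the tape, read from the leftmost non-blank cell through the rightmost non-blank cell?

aabaaa

A | aabab[b]a_   read b → write _, move left, go to B
B | aaba[b]_a_   read b → write a, move right, go to D
D | aabaa[_]a_   read _ → write b, move right, go to B
B | aabaab[a]_   read a → write _, move right, go to C
C | aabaab_[_]   read _ → write _, move left, go to B
B | aabaab[_]_   read _ → write b, move left, go to B
B | aabaa[b]b_   read b → write a, move right, go to D
D | aabaaa[b]_   read b → write _, move right, go to A
A | aabaaa_[_]
The non-blank tape span at halt is aabaaa.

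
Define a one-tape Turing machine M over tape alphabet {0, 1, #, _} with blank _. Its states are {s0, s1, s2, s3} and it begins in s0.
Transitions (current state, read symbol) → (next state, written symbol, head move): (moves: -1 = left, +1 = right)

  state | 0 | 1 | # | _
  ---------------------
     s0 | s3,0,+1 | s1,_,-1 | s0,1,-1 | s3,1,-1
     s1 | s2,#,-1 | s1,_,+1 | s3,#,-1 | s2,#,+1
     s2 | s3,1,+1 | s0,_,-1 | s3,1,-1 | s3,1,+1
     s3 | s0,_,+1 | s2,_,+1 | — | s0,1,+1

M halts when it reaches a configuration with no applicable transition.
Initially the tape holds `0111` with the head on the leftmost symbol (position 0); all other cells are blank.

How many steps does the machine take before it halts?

21

state=s0 head=0 tape=[0]111___   (s0,0)→(s3,0,+1)
state=s3 head=1 tape=0[1]11___   (s3,1)→(s2,_,+1)
state=s2 head=2 tape=0_[1]1___   (s2,1)→(s0,_,-1)
state=s0 head=1 tape=0[_]_1___   (s0,_)→(s3,1,-1)
state=s3 head=0 tape=[0]1_1___   (s3,0)→(s0,_,+1)
state=s0 head=1 tape=_[1]_1___   (s0,1)→(s1,_,-1)
state=s1 head=0 tape=[_]__1___   (s1,_)→(s2,#,+1)
state=s2 head=1 tape=#[_]_1___   (s2,_)→(s3,1,+1)
state=s3 head=2 tape=#1[_]1___   (s3,_)→(s0,1,+1)
state=s0 head=3 tape=#11[1]___   (s0,1)→(s1,_,-1)
state=s1 head=2 tape=#1[1]____   (s1,1)→(s1,_,+1)
state=s1 head=3 tape=#1_[_]___   (s1,_)→(s2,#,+1)
state=s2 head=4 tape=#1_#[_]__   (s2,_)→(s3,1,+1)
state=s3 head=5 tape=#1_#1[_]_   (s3,_)→(s0,1,+1)
state=s0 head=6 tape=#1_#11[_]   (s0,_)→(s3,1,-1)
state=s3 head=5 tape=#1_#1[1]1   (s3,1)→(s2,_,+1)
state=s2 head=6 tape=#1_#1_[1]   (s2,1)→(s0,_,-1)
state=s0 head=5 tape=#1_#1[_]_   (s0,_)→(s3,1,-1)
state=s3 head=4 tape=#1_#[1]1_   (s3,1)→(s2,_,+1)
state=s2 head=5 tape=#1_#_[1]_   (s2,1)→(s0,_,-1)
state=s0 head=4 tape=#1_#[_]__   (s0,_)→(s3,1,-1)
state=s3 head=3 tape=#1_[#]1__
M halts after 21 transitions.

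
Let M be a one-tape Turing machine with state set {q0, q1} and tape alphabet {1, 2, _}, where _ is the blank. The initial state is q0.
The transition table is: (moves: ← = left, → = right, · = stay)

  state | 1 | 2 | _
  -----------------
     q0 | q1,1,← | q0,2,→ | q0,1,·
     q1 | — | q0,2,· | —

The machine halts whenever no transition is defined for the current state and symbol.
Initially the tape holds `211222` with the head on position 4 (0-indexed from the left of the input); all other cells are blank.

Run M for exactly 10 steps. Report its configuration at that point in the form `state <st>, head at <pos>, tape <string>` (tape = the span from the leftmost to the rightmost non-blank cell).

state=q0 head=4 tape=2112[2]2_   (q0,2)→(q0,2,→)
state=q0 head=5 tape=21122[2]_   (q0,2)→(q0,2,→)
state=q0 head=6 tape=211222[_]   (q0,_)→(q0,1,·)
state=q0 head=6 tape=211222[1]   (q0,1)→(q1,1,←)
state=q1 head=5 tape=21122[2]1   (q1,2)→(q0,2,·)
state=q0 head=5 tape=21122[2]1   (q0,2)→(q0,2,→)
state=q0 head=6 tape=211222[1]   (q0,1)→(q1,1,←)
state=q1 head=5 tape=21122[2]1   (q1,2)→(q0,2,·)
state=q0 head=5 tape=21122[2]1   (q0,2)→(q0,2,→)
state=q0 head=6 tape=211222[1]   (q0,1)→(q1,1,←)
state=q1 head=5 tape=21122[2]1
After 10 steps: state q1, head at 5, tape 2112221.

state q1, head at 5, tape 2112221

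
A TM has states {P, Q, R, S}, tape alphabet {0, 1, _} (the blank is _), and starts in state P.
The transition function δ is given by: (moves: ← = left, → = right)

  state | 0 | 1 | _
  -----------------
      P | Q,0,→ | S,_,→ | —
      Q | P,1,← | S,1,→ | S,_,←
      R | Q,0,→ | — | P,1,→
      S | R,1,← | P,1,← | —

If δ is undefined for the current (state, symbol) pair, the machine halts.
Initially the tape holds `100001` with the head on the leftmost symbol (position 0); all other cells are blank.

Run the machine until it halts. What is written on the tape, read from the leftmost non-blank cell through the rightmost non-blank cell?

P | [1]00001   read 1 → write _, move →, go to S
S | _[0]0001   read 0 → write 1, move ←, go to R
R | [_]10001   read _ → write 1, move →, go to P
P | 1[1]0001   read 1 → write _, move →, go to S
S | 1_[0]001   read 0 → write 1, move ←, go to R
R | 1[_]1001   read _ → write 1, move →, go to P
P | 11[1]001   read 1 → write _, move →, go to S
S | 11_[0]01   read 0 → write 1, move ←, go to R
R | 11[_]101   read _ → write 1, move →, go to P
P | 111[1]01   read 1 → write _, move →, go to S
S | 111_[0]1   read 0 → write 1, move ←, go to R
R | 111[_]11   read _ → write 1, move →, go to P
P | 1111[1]1   read 1 → write _, move →, go to S
S | 1111_[1]   read 1 → write 1, move ←, go to P
P | 1111[_]1
The non-blank tape span at halt is 1111_1.

1111_1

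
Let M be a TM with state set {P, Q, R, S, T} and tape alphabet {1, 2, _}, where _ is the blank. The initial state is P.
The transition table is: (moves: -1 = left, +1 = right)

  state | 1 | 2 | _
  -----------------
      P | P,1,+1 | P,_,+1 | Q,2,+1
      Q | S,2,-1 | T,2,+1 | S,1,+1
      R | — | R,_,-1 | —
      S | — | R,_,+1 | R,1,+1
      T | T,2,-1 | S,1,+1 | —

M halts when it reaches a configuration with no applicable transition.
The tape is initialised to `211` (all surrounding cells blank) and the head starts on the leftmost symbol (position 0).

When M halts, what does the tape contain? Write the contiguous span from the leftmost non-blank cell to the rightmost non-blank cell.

P | [2]11____   read 2 → write _, move +1, go to P
P | _[1]1____   read 1 → write 1, move +1, go to P
P | _1[1]____   read 1 → write 1, move +1, go to P
P | _11[_]___   read _ → write 2, move +1, go to Q
Q | _112[_]__   read _ → write 1, move +1, go to S
S | _1121[_]_   read _ → write 1, move +1, go to R
R | _11211[_]
The non-blank tape span at halt is 11211.

11211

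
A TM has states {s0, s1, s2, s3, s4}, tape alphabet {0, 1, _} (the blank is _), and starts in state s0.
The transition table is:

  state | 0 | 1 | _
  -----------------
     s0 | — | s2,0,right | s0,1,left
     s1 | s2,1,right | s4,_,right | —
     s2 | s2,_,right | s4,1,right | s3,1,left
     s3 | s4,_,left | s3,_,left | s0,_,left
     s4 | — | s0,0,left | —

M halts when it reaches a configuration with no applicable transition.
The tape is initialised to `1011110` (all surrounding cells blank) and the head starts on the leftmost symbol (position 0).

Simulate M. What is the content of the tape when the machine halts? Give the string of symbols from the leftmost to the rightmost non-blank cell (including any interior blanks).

0_0_01_1

state=s0 head=0 tape=[1]011110_   (s0,1)→(s2,0,right)
state=s2 head=1 tape=0[0]11110_   (s2,0)→(s2,_,right)
state=s2 head=2 tape=0_[1]1110_   (s2,1)→(s4,1,right)
state=s4 head=3 tape=0_1[1]110_   (s4,1)→(s0,0,left)
state=s0 head=2 tape=0_[1]0110_   (s0,1)→(s2,0,right)
state=s2 head=3 tape=0_0[0]110_   (s2,0)→(s2,_,right)
state=s2 head=4 tape=0_0_[1]10_   (s2,1)→(s4,1,right)
state=s4 head=5 tape=0_0_1[1]0_   (s4,1)→(s0,0,left)
state=s0 head=4 tape=0_0_[1]00_   (s0,1)→(s2,0,right)
state=s2 head=5 tape=0_0_0[0]0_   (s2,0)→(s2,_,right)
state=s2 head=6 tape=0_0_0_[0]_   (s2,0)→(s2,_,right)
state=s2 head=7 tape=0_0_0__[_]   (s2,_)→(s3,1,left)
state=s3 head=6 tape=0_0_0_[_]1   (s3,_)→(s0,_,left)
state=s0 head=5 tape=0_0_0[_]_1   (s0,_)→(s0,1,left)
state=s0 head=4 tape=0_0_[0]1_1
The non-blank tape span at halt is 0_0_01_1.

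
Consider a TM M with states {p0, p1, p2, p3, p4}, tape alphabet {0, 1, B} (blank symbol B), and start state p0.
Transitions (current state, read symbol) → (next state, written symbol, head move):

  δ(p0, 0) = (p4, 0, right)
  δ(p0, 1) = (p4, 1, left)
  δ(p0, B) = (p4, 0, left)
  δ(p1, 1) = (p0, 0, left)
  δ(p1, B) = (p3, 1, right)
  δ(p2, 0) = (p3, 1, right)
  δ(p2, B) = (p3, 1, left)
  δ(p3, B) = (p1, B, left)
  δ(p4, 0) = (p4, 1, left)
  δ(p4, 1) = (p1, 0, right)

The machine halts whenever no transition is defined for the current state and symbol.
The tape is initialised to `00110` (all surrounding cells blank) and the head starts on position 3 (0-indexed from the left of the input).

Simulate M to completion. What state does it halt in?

p4

state=p0 head=3 tape=B001[1]0   (p0,1)→(p4,1,left)
state=p4 head=2 tape=B00[1]10   (p4,1)→(p1,0,right)
state=p1 head=3 tape=B000[1]0   (p1,1)→(p0,0,left)
state=p0 head=2 tape=B00[0]00   (p0,0)→(p4,0,right)
state=p4 head=3 tape=B000[0]0   (p4,0)→(p4,1,left)
state=p4 head=2 tape=B00[0]10   (p4,0)→(p4,1,left)
state=p4 head=1 tape=B0[0]110   (p4,0)→(p4,1,left)
state=p4 head=0 tape=B[0]1110   (p4,0)→(p4,1,left)
state=p4 head=-1 tape=[B]11110
No transition is defined for (p4, B); M halts in state p4.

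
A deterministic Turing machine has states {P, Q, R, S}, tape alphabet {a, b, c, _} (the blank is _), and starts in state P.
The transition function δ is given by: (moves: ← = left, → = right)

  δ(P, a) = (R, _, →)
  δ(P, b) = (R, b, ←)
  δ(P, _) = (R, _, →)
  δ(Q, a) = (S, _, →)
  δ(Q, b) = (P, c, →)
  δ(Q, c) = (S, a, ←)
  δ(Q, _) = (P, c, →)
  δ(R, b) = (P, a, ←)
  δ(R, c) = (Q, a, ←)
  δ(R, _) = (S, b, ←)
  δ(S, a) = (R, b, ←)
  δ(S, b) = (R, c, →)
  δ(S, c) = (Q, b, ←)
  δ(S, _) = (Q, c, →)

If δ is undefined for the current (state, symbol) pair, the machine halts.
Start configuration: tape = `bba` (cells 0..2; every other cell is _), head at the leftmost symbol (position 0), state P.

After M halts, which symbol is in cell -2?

state=P head=0 tape=_____[b]ba   (P,b)→(R,b,←)
state=R head=-1 tape=____[_]bba   (R,_)→(S,b,←)
state=S head=-2 tape=___[_]bbba   (S,_)→(Q,c,→)
state=Q head=-1 tape=___c[b]bba   (Q,b)→(P,c,→)
state=P head=0 tape=___cc[b]ba   (P,b)→(R,b,←)
state=R head=-1 tape=___c[c]bba   (R,c)→(Q,a,←)
state=Q head=-2 tape=___[c]abba   (Q,c)→(S,a,←)
state=S head=-3 tape=__[_]aabba   (S,_)→(Q,c,→)
state=Q head=-2 tape=__c[a]abba   (Q,a)→(S,_,→)
state=S head=-1 tape=__c_[a]bba   (S,a)→(R,b,←)
state=R head=-2 tape=__c[_]bbba   (R,_)→(S,b,←)
state=S head=-3 tape=__[c]bbbba   (S,c)→(Q,b,←)
state=Q head=-4 tape=_[_]bbbbba   (Q,_)→(P,c,→)
state=P head=-3 tape=_c[b]bbbba   (P,b)→(R,b,←)
state=R head=-4 tape=_[c]bbbbba   (R,c)→(Q,a,←)
state=Q head=-5 tape=[_]abbbbba   (Q,_)→(P,c,→)
state=P head=-4 tape=c[a]bbbbba   (P,a)→(R,_,→)
state=R head=-3 tape=c_[b]bbbba   (R,b)→(P,a,←)
state=P head=-4 tape=c[_]abbbba   (P,_)→(R,_,→)
state=R head=-3 tape=c_[a]bbbba
Cell -2 holds b when M halts.

b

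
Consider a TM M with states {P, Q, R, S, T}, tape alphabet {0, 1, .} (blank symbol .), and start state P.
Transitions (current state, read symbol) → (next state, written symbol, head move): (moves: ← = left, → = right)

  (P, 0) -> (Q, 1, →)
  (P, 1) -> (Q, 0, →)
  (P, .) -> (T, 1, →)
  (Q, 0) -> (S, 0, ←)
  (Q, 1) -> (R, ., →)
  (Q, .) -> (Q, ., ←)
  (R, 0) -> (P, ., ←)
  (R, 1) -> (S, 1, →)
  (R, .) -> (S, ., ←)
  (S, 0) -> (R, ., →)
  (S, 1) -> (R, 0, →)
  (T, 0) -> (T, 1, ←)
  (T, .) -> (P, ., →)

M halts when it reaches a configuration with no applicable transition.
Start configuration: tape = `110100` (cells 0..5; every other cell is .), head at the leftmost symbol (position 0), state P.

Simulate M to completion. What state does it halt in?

S

state=P head=0 tape=[1]10100.   (P,1)→(Q,0,→)
state=Q head=1 tape=0[1]0100.   (Q,1)→(R,.,→)
state=R head=2 tape=0.[0]100.   (R,0)→(P,.,←)
state=P head=1 tape=0[.].100.   (P,.)→(T,1,→)
state=T head=2 tape=01[.]100.   (T,.)→(P,.,→)
state=P head=3 tape=01.[1]00.   (P,1)→(Q,0,→)
state=Q head=4 tape=01.0[0]0.   (Q,0)→(S,0,←)
state=S head=3 tape=01.[0]00.   (S,0)→(R,.,→)
state=R head=4 tape=01..[0]0.   (R,0)→(P,.,←)
state=P head=3 tape=01.[.].0.   (P,.)→(T,1,→)
state=T head=4 tape=01.1[.]0.   (T,.)→(P,.,→)
state=P head=5 tape=01.1.[0].   (P,0)→(Q,1,→)
state=Q head=6 tape=01.1.1[.]   (Q,.)→(Q,.,←)
state=Q head=5 tape=01.1.[1].   (Q,1)→(R,.,→)
state=R head=6 tape=01.1..[.]   (R,.)→(S,.,←)
state=S head=5 tape=01.1.[.].
No transition is defined for (S, .); M halts in state S.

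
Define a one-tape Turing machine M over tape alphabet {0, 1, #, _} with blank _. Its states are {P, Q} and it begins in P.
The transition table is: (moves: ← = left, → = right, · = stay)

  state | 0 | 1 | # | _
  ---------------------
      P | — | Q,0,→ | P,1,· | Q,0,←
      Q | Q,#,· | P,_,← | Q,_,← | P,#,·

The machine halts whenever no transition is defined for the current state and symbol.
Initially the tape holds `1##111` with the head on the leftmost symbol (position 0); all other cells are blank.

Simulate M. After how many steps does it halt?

36

P | __[1]##111   read 1 → write 0, move →, go to Q
Q | __0[#]#111   read # → write _, move ←, go to Q
Q | __[0]_#111   read 0 → write #, move ·, go to Q
Q | __[#]_#111   read # → write _, move ←, go to Q
Q | _[_]__#111   read _ → write #, move ·, go to P
P | _[#]__#111   read # → write 1, move ·, go to P
P | _[1]__#111   read 1 → write 0, move →, go to Q
Q | _0[_]_#111   read _ → write #, move ·, go to P
P | _0[#]_#111   read # → write 1, move ·, go to P
P | _0[1]_#111   read 1 → write 0, move →, go to Q
Q | _00[_]#111   read _ → write #, move ·, go to P
P | _00[#]#111   read # → write 1, move ·, go to P
P | _00[1]#111   read 1 → write 0, move →, go to Q
Q | _000[#]111   read # → write _, move ←, go to Q
Q | _00[0]_111   read 0 → write #, move ·, go to Q
Q | _00[#]_111   read # → write _, move ←, go to Q
Q | _0[0]__111   read 0 → write #, move ·, go to Q
Q | _0[#]__111   read # → write _, move ←, go to Q
Q | _[0]___111   read 0 → write #, move ·, go to Q
Q | _[#]___111   read # → write _, move ←, go to Q
Q | [_]____111   read _ → write #, move ·, go to P
P | [#]____111   read # → write 1, move ·, go to P
P | [1]____111   read 1 → write 0, move →, go to Q
Q | 0[_]___111   read _ → write #, move ·, go to P
P | 0[#]___111   read # → write 1, move ·, go to P
P | 0[1]___111   read 1 → write 0, move →, go to Q
Q | 00[_]__111   read _ → write #, move ·, go to P
P | 00[#]__111   read # → write 1, move ·, go to P
P | 00[1]__111   read 1 → write 0, move →, go to Q
Q | 000[_]_111   read _ → write #, move ·, go to P
P | 000[#]_111   read # → write 1, move ·, go to P
P | 000[1]_111   read 1 → write 0, move →, go to Q
Q | 0000[_]111   read _ → write #, move ·, go to P
P | 0000[#]111   read # → write 1, move ·, go to P
P | 0000[1]111   read 1 → write 0, move →, go to Q
Q | 00000[1]11   read 1 → write _, move ←, go to P
P | 0000[0]_11
M halts after 36 transitions.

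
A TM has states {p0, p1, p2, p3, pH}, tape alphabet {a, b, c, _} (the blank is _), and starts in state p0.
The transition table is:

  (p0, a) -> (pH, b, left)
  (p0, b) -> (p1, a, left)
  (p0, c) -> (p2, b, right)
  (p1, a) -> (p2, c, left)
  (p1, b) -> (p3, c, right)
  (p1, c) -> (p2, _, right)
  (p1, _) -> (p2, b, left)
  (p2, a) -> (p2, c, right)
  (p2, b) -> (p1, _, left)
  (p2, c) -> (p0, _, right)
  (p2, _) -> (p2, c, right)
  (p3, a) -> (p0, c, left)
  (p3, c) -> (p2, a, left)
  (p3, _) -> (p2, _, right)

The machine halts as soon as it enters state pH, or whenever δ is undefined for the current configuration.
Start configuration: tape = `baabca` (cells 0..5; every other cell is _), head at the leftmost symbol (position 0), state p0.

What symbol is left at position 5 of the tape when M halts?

b

p0 | __[b]aabca   read b → write a, move left, go to p1
p1 | _[_]aaabca   read _ → write b, move left, go to p2
p2 | [_]baaabca   read _ → write c, move right, go to p2
p2 | c[b]aaabca   read b → write _, move left, go to p1
p1 | [c]_aaabca   read c → write _, move right, go to p2
p2 | _[_]aaabca   read _ → write c, move right, go to p2
p2 | _c[a]aabca   read a → write c, move right, go to p2
p2 | _cc[a]abca   read a → write c, move right, go to p2
p2 | _ccc[a]bca   read a → write c, move right, go to p2
p2 | _cccc[b]ca   read b → write _, move left, go to p1
p1 | _ccc[c]_ca   read c → write _, move right, go to p2
p2 | _ccc_[_]ca   read _ → write c, move right, go to p2
p2 | _ccc_c[c]a   read c → write _, move right, go to p0
p0 | _ccc_c_[a]   read a → write b, move left, go to pH
pH | _ccc_c[_]b
Cell 5 holds b when M halts.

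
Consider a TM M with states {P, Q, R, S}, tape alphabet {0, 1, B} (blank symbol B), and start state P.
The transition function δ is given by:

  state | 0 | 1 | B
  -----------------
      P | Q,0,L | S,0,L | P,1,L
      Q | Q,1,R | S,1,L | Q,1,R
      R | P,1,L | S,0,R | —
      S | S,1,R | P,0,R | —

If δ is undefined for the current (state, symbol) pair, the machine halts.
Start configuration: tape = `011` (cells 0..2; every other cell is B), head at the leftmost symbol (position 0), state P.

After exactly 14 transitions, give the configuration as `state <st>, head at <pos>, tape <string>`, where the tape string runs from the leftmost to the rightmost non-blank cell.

P | B[0]11B   read 0 → write 0, move L, go to Q
Q | [B]011B   read B → write 1, move R, go to Q
Q | 1[0]11B   read 0 → write 1, move R, go to Q
Q | 11[1]1B   read 1 → write 1, move L, go to S
S | 1[1]11B   read 1 → write 0, move R, go to P
P | 10[1]1B   read 1 → write 0, move L, go to S
S | 1[0]01B   read 0 → write 1, move R, go to S
S | 11[0]1B   read 0 → write 1, move R, go to S
S | 111[1]B   read 1 → write 0, move R, go to P
P | 1110[B]   read B → write 1, move L, go to P
P | 111[0]1   read 0 → write 0, move L, go to Q
Q | 11[1]01   read 1 → write 1, move L, go to S
S | 1[1]101   read 1 → write 0, move R, go to P
P | 10[1]01   read 1 → write 0, move L, go to S
S | 1[0]001
After 14 steps: state S, head at 0, tape 10001.

state S, head at 0, tape 10001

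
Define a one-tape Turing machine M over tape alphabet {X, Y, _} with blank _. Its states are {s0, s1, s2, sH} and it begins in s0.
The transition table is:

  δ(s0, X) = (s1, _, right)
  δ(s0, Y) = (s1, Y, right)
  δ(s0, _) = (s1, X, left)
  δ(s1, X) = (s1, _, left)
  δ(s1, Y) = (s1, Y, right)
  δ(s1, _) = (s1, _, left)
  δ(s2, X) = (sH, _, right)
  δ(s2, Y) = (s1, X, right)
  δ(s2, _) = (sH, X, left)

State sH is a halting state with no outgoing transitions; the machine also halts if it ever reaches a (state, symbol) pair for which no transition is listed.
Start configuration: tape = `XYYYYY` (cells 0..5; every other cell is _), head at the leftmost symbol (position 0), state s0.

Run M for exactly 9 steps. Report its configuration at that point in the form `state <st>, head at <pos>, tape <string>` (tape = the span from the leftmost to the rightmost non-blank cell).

s0 | [X]YYYYY_   read X → write _, move right, go to s1
s1 | _[Y]YYYY_   read Y → write Y, move right, go to s1
s1 | _Y[Y]YYY_   read Y → write Y, move right, go to s1
s1 | _YY[Y]YY_   read Y → write Y, move right, go to s1
s1 | _YYY[Y]Y_   read Y → write Y, move right, go to s1
s1 | _YYYY[Y]_   read Y → write Y, move right, go to s1
s1 | _YYYYY[_]   read _ → write _, move left, go to s1
s1 | _YYYY[Y]_   read Y → write Y, move right, go to s1
s1 | _YYYYY[_]   read _ → write _, move left, go to s1
s1 | _YYYY[Y]_
After 9 steps: state s1, head at 5, tape YYYYY.

state s1, head at 5, tape YYYYY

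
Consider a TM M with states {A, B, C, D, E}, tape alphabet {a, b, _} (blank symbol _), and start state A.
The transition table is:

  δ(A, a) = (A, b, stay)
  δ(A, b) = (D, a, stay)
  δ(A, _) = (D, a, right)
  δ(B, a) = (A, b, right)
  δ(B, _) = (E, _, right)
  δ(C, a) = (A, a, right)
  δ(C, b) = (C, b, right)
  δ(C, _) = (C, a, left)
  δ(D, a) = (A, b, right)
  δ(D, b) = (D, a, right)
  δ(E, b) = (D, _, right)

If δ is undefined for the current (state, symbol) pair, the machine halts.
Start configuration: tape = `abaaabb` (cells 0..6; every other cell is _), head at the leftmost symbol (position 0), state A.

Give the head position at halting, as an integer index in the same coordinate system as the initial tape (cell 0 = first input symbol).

A | [a]baaabb__   read a → write b, move stay, go to A
A | [b]baaabb__   read b → write a, move stay, go to D
D | [a]baaabb__   read a → write b, move right, go to A
A | b[b]aaabb__   read b → write a, move stay, go to D
D | b[a]aaabb__   read a → write b, move right, go to A
A | bb[a]aabb__   read a → write b, move stay, go to A
A | bb[b]aabb__   read b → write a, move stay, go to D
D | bb[a]aabb__   read a → write b, move right, go to A
A | bbb[a]abb__   read a → write b, move stay, go to A
A | bbb[b]abb__   read b → write a, move stay, go to D
D | bbb[a]abb__   read a → write b, move right, go to A
A | bbbb[a]bb__   read a → write b, move stay, go to A
A | bbbb[b]bb__   read b → write a, move stay, go to D
D | bbbb[a]bb__   read a → write b, move right, go to A
A | bbbbb[b]b__   read b → write a, move stay, go to D
D | bbbbb[a]b__   read a → write b, move right, go to A
A | bbbbbb[b]__   read b → write a, move stay, go to D
D | bbbbbb[a]__   read a → write b, move right, go to A
A | bbbbbbb[_]_   read _ → write a, move right, go to D
D | bbbbbbba[_]
At halt the head is at cell 8.

8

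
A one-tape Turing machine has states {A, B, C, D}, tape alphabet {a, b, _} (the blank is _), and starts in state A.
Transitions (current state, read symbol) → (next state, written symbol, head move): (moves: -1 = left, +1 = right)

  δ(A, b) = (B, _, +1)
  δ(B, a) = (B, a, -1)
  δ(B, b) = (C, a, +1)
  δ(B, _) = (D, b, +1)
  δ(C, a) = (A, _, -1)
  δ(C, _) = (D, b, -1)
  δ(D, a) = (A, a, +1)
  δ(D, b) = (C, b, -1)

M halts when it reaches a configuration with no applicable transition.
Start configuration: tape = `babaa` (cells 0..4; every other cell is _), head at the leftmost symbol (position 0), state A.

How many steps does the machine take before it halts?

8

state=A head=0 tape=[b]abaa   (A,b)→(B,_,+1)
state=B head=1 tape=_[a]baa   (B,a)→(B,a,-1)
state=B head=0 tape=[_]abaa   (B,_)→(D,b,+1)
state=D head=1 tape=b[a]baa   (D,a)→(A,a,+1)
state=A head=2 tape=ba[b]aa   (A,b)→(B,_,+1)
state=B head=3 tape=ba_[a]a   (B,a)→(B,a,-1)
state=B head=2 tape=ba[_]aa   (B,_)→(D,b,+1)
state=D head=3 tape=bab[a]a   (D,a)→(A,a,+1)
state=A head=4 tape=baba[a]
M halts after 8 transitions.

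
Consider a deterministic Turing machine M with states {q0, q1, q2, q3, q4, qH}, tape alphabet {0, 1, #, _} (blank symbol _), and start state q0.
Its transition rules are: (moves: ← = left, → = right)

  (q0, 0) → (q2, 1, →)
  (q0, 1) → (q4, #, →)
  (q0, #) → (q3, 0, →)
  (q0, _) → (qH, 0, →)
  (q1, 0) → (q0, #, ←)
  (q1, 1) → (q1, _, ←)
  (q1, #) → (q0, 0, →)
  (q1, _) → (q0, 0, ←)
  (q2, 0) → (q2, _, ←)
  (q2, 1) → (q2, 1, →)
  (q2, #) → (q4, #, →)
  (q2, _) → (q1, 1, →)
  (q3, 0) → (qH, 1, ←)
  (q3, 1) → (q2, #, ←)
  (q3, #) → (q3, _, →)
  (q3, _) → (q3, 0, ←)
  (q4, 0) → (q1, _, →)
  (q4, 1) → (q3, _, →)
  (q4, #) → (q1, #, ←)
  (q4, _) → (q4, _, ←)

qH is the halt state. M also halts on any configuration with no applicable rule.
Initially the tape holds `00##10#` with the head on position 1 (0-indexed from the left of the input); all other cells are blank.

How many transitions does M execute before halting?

state=q0 head=1 tape=0[0]##10#_   (q0,0)→(q2,1,→)
state=q2 head=2 tape=01[#]#10#_   (q2,#)→(q4,#,→)
state=q4 head=3 tape=01#[#]10#_   (q4,#)→(q1,#,←)
state=q1 head=2 tape=01[#]#10#_   (q1,#)→(q0,0,→)
state=q0 head=3 tape=010[#]10#_   (q0,#)→(q3,0,→)
state=q3 head=4 tape=0100[1]0#_   (q3,1)→(q2,#,←)
state=q2 head=3 tape=010[0]#0#_   (q2,0)→(q2,_,←)
state=q2 head=2 tape=01[0]_#0#_   (q2,0)→(q2,_,←)
state=q2 head=1 tape=0[1]__#0#_   (q2,1)→(q2,1,→)
state=q2 head=2 tape=01[_]_#0#_   (q2,_)→(q1,1,→)
state=q1 head=3 tape=011[_]#0#_   (q1,_)→(q0,0,←)
state=q0 head=2 tape=01[1]0#0#_   (q0,1)→(q4,#,→)
state=q4 head=3 tape=01#[0]#0#_   (q4,0)→(q1,_,→)
state=q1 head=4 tape=01#_[#]0#_   (q1,#)→(q0,0,→)
state=q0 head=5 tape=01#_0[0]#_   (q0,0)→(q2,1,→)
state=q2 head=6 tape=01#_01[#]_   (q2,#)→(q4,#,→)
state=q4 head=7 tape=01#_01#[_]   (q4,_)→(q4,_,←)
state=q4 head=6 tape=01#_01[#]_   (q4,#)→(q1,#,←)
state=q1 head=5 tape=01#_0[1]#_   (q1,1)→(q1,_,←)
state=q1 head=4 tape=01#_[0]_#_   (q1,0)→(q0,#,←)
state=q0 head=3 tape=01#[_]#_#_   (q0,_)→(qH,0,→)
state=qH head=4 tape=01#0[#]_#_
M halts after 21 transitions.

21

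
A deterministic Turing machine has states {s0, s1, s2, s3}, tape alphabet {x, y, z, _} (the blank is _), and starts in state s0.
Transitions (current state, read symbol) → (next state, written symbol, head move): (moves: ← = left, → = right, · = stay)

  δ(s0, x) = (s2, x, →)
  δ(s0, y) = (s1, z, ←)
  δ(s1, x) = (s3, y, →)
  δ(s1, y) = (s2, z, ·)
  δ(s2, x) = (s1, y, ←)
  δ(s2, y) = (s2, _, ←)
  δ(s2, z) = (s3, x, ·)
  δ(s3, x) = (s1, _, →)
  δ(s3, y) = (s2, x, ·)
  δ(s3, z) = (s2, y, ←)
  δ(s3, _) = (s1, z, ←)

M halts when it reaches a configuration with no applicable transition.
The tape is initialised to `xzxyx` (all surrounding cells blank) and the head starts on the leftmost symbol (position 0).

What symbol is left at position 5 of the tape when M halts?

z

s0 | [x]zxyx_   read x → write x, move →, go to s2
s2 | x[z]xyx_   read z → write x, move ·, go to s3
s3 | x[x]xyx_   read x → write _, move →, go to s1
s1 | x_[x]yx_   read x → write y, move →, go to s3
s3 | x_y[y]x_   read y → write x, move ·, go to s2
s2 | x_y[x]x_   read x → write y, move ←, go to s1
s1 | x_[y]yx_   read y → write z, move ·, go to s2
s2 | x_[z]yx_   read z → write x, move ·, go to s3
s3 | x_[x]yx_   read x → write _, move →, go to s1
s1 | x__[y]x_   read y → write z, move ·, go to s2
s2 | x__[z]x_   read z → write x, move ·, go to s3
s3 | x__[x]x_   read x → write _, move →, go to s1
s1 | x___[x]_   read x → write y, move →, go to s3
s3 | x___y[_]   read _ → write z, move ←, go to s1
s1 | x___[y]z   read y → write z, move ·, go to s2
s2 | x___[z]z   read z → write x, move ·, go to s3
s3 | x___[x]z   read x → write _, move →, go to s1
s1 | x____[z]
Cell 5 holds z when M halts.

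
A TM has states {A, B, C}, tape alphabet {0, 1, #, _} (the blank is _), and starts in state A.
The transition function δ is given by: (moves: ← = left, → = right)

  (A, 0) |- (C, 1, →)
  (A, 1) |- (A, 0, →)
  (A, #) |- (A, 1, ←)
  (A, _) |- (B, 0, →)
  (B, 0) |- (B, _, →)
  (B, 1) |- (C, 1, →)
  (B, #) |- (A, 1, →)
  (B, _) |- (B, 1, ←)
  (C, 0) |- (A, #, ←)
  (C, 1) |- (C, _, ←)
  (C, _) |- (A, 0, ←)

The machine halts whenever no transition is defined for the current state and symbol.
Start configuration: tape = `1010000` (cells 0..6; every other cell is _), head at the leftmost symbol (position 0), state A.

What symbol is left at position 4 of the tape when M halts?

A | _[1]010000   read 1 → write 0, move →, go to A
A | _0[0]10000   read 0 → write 1, move →, go to C
C | _01[1]0000   read 1 → write _, move ←, go to C
C | _0[1]_0000   read 1 → write _, move ←, go to C
C | _[0]__0000   read 0 → write #, move ←, go to A
A | [_]#__0000   read _ → write 0, move →, go to B
B | 0[#]__0000   read # → write 1, move →, go to A
A | 01[_]_0000   read _ → write 0, move →, go to B
B | 010[_]0000   read _ → write 1, move ←, go to B
B | 01[0]10000   read 0 → write _, move →, go to B
B | 01_[1]0000   read 1 → write 1, move →, go to C
C | 01_1[0]000   read 0 → write #, move ←, go to A
A | 01_[1]#000   read 1 → write 0, move →, go to A
A | 01_0[#]000   read # → write 1, move ←, go to A
A | 01_[0]1000   read 0 → write 1, move →, go to C
C | 01_1[1]000   read 1 → write _, move ←, go to C
C | 01_[1]_000   read 1 → write _, move ←, go to C
C | 01[_]__000   read _ → write 0, move ←, go to A
A | 0[1]0__000   read 1 → write 0, move →, go to A
A | 00[0]__000   read 0 → write 1, move →, go to C
C | 001[_]_000   read _ → write 0, move ←, go to A
A | 00[1]0_000   read 1 → write 0, move →, go to A
A | 000[0]_000   read 0 → write 1, move →, go to C
C | 0001[_]000   read _ → write 0, move ←, go to A
A | 000[1]0000   read 1 → write 0, move →, go to A
A | 0000[0]000   read 0 → write 1, move →, go to C
C | 00001[0]00   read 0 → write #, move ←, go to A
A | 0000[1]#00   read 1 → write 0, move →, go to A
A | 00000[#]00   read # → write 1, move ←, go to A
A | 0000[0]100   read 0 → write 1, move →, go to C
C | 00001[1]00   read 1 → write _, move ←, go to C
C | 0000[1]_00   read 1 → write _, move ←, go to C
C | 000[0]__00   read 0 → write #, move ←, go to A
A | 00[0]#__00   read 0 → write 1, move →, go to C
C | 001[#]__00
Cell 4 holds _ when M halts.

_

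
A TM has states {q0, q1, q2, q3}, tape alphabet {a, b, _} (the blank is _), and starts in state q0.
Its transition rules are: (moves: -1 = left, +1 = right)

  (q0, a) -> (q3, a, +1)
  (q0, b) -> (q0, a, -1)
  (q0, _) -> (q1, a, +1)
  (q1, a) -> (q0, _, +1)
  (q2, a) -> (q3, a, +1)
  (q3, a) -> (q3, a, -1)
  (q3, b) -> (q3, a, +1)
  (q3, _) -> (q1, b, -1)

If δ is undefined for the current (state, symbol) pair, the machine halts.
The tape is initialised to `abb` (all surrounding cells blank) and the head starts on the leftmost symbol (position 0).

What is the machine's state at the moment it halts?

state=q0 head=0 tape=[a]bb___   (q0,a)→(q3,a,+1)
state=q3 head=1 tape=a[b]b___   (q3,b)→(q3,a,+1)
state=q3 head=2 tape=aa[b]___   (q3,b)→(q3,a,+1)
state=q3 head=3 tape=aaa[_]__   (q3,_)→(q1,b,-1)
state=q1 head=2 tape=aa[a]b__   (q1,a)→(q0,_,+1)
state=q0 head=3 tape=aa_[b]__   (q0,b)→(q0,a,-1)
state=q0 head=2 tape=aa[_]a__   (q0,_)→(q1,a,+1)
state=q1 head=3 tape=aaa[a]__   (q1,a)→(q0,_,+1)
state=q0 head=4 tape=aaa_[_]_   (q0,_)→(q1,a,+1)
state=q1 head=5 tape=aaa_a[_]
No transition is defined for (q1, _); M halts in state q1.

q1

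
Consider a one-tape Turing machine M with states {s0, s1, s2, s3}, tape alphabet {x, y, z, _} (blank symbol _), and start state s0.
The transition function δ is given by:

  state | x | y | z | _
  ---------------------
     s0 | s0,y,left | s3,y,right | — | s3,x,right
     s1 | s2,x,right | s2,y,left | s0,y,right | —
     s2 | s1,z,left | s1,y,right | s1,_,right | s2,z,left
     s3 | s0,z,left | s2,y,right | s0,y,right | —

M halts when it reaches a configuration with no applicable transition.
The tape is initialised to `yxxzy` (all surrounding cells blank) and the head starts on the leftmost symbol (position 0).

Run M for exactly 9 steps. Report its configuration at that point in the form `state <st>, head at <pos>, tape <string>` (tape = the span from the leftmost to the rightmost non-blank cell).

s0 | [y]xxzy   read y → write y, move right, go to s3
s3 | y[x]xzy   read x → write z, move left, go to s0
s0 | [y]zxzy   read y → write y, move right, go to s3
s3 | y[z]xzy   read z → write y, move right, go to s0
s0 | yy[x]zy   read x → write y, move left, go to s0
s0 | y[y]yzy   read y → write y, move right, go to s3
s3 | yy[y]zy   read y → write y, move right, go to s2
s2 | yyy[z]y   read z → write _, move right, go to s1
s1 | yyy_[y]   read y → write y, move left, go to s2
s2 | yyy[_]y
After 9 steps: state s2, head at 3, tape yyy_y.

state s2, head at 3, tape yyy_y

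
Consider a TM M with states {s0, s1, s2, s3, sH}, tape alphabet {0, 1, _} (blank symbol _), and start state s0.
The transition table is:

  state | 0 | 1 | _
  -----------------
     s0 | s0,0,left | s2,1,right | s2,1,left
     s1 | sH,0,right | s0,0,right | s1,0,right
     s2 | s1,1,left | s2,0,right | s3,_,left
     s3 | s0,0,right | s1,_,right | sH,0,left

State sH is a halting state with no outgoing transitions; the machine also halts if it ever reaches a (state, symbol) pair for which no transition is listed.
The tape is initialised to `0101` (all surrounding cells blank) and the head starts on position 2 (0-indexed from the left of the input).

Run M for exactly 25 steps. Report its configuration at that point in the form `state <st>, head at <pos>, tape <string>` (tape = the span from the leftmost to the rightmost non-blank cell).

state s0, head at 5, tape 0000011

s0 | 01[0]1___   read 0 → write 0, move left, go to s0
s0 | 0[1]01___   read 1 → write 1, move right, go to s2
s2 | 01[0]1___   read 0 → write 1, move left, go to s1
s1 | 0[1]11___   read 1 → write 0, move right, go to s0
s0 | 00[1]1___   read 1 → write 1, move right, go to s2
s2 | 001[1]___   read 1 → write 0, move right, go to s2
s2 | 0010[_]__   read _ → write _, move left, go to s3
s3 | 001[0]___   read 0 → write 0, move right, go to s0
s0 | 0010[_]__   read _ → write 1, move left, go to s2
s2 | 001[0]1__   read 0 → write 1, move left, go to s1
s1 | 00[1]11__   read 1 → write 0, move right, go to s0
s0 | 000[1]1__   read 1 → write 1, move right, go to s2
s2 | 0001[1]__   read 1 → write 0, move right, go to s2
s2 | 00010[_]_   read _ → write _, move left, go to s3
s3 | 0001[0]__   read 0 → write 0, move right, go to s0
s0 | 00010[_]_   read _ → write 1, move left, go to s2
s2 | 0001[0]1_   read 0 → write 1, move left, go to s1
s1 | 000[1]11_   read 1 → write 0, move right, go to s0
s0 | 0000[1]1_   read 1 → write 1, move right, go to s2
s2 | 00001[1]_   read 1 → write 0, move right, go to s2
s2 | 000010[_]   read _ → write _, move left, go to s3
s3 | 00001[0]_   read 0 → write 0, move right, go to s0
s0 | 000010[_]   read _ → write 1, move left, go to s2
s2 | 00001[0]1   read 0 → write 1, move left, go to s1
s1 | 0000[1]11   read 1 → write 0, move right, go to s0
s0 | 00000[1]1
After 25 steps: state s0, head at 5, tape 0000011.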